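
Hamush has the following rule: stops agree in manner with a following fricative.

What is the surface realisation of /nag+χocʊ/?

/g/ is a voiced velar stop. The following trigger /χ/ is a fricative, so /g/ must become a fricative as well.
Changing only its manner to fricative gives [ɣ] — the voiced velar fricative.

[naɣχocʊ]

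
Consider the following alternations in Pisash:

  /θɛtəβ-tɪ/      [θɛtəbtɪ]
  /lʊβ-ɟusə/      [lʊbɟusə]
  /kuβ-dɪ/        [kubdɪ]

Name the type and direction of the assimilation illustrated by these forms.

Underlying /β/ is realised as [b] next to /t/; /t/ itself does not change.
/β/ is a fricative while /t/ is a stop; the output [b] is a stop, matching the trigger — so the feature that spreads is manner.
Place and voice are unchanged, so the assimilation is partial, not total.
The same holds elsewhere in the data: /β/ → [b] before /ɟ/ (fricative → stop, matching a stop); /β/ → [b] before /d/ (fricative → stop, matching a stop) — only manner changes, and always toward the following segment.
The trigger is the following segment, so the direction is regressive (anticipatory).

regressive manner assimilation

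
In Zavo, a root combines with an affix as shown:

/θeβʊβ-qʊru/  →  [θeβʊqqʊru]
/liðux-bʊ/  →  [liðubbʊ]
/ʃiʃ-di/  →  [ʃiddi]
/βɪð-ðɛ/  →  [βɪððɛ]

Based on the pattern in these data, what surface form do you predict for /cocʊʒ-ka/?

The data show regressive total assimilation (/β/ → [q] before /q/; /x/ → [b] before /b/; /ʃ/ → [d] before /d/): in every case the target segment becomes identical to its following neighbour, copying more than a single feature.
In [βɪððɛ] the two consonants at the boundary are already identical (/ð/ + /ð/), so the rule applies vacuously and nothing changes.
/ʒ/ is the segment targeted by the rule; it sits immediately before /k/, so it assimilates completely and surfaces as [k].

[cocʊkka]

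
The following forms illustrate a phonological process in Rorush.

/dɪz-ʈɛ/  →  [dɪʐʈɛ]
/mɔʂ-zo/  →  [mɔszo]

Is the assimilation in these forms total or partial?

The segment that alternates is /z/, which surfaces as [ʐ] when adjacent to /ʈ/.
/z/ is alveolar while /ʈ/ is retroflex; the output [ʐ] is retroflex, matching the trigger — so the feature that spreads is place.
Manner and voice are unchanged, so the assimilation is partial, not total.
Checking the remaining alternation: /ʂ/ → [s] before /z/ (retroflex → alveolar, matching alveolar) — only place changes, and always toward the following segment.

partial assimilation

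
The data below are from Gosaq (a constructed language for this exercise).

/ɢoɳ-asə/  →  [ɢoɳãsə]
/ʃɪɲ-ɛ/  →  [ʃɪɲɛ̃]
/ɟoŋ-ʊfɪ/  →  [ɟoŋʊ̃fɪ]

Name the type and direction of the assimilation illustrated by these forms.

The vowel /a/ surfaces as nasalised [ã] next to the preceding nasal /ɳ/ — it has acquired the [+nasal] feature of its neighbour.
The other forms show the same pattern: /ɛ/ → [ɛ̃] after /ɲ/; /ʊ/ → [ʊ̃] after /ŋ/ — each time a vowel is nasalised next to a preceding nasal.
Because the conditioning nasal is to the left of the vowel that changes, the process is progressive (perseverative).

progressive nasality assimilation (vowel nasalisation)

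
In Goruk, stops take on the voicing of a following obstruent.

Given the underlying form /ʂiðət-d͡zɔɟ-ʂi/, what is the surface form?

The rule targets /t/ (voiceless alveolar stop), which sits before the trigger /d͡z/ (voiced).
Changing only its voicing to voiced gives [d] — the voiced alveolar stop.
At the second juncture, /ɟ/ likewise becomes [c] adjacent to /ʂ/.

[ʂiðədd͡zɔcʂi]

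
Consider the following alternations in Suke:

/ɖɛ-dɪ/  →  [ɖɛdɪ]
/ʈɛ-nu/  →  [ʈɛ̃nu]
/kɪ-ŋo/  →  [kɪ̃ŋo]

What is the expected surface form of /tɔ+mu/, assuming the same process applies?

[tɔ̃mu]

The data show regressive nasality assimilation (vowel nasalisation): /ɛ/ → [ɛ̃] before /n/; /ɪ/ → [ɪ̃] before /ŋ/ — a vowel is nasalised by an immediately following nasal consonant.
No change occurs in [ɖɛdɪ] because the vowel at the boundary is adjacent to an oral consonant, not a nasal (/ɛ/ next to /d/).
The vowel /ɔ/ is adjacent to the following nasal /m/, so it acquires [+nasal] and surfaces as [ɔ̃].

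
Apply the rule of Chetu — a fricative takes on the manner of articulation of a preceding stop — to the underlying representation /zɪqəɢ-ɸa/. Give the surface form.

The rule targets /ɸ/ (voiceless bilabial fricative), which sits after the trigger /ɢ/ (stop).
The voiceless bilabial stop is [p], so /ɸ/ → [p].

[zɪqəɢpa]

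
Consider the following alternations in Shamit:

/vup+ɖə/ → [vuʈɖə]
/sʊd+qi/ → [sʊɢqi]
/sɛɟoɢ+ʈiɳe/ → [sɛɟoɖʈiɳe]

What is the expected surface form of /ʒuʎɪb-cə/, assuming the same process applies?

[ʒuʎɪɟcə]

The data show regressive place assimilation: /p/ → [ʈ] before /ɖ/; /d/ → [ɢ] before /q/; /ɢ/ → [ɖ] before /ʈ/. In each pair only place changes, matching the following consonant, while manner and voice stay constant.
The rule targets /b/ (voiced bilabial stop), which sits before the trigger /c/ (palatal).
A voiced palatal stop is [ɟ], so the surface segment is [ɟ].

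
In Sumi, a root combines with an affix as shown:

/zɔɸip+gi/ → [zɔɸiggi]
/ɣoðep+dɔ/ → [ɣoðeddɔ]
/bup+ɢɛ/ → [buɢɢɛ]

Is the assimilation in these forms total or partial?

total assimilation

Comparing underlying and surface forms, /p/ → [g] is the alternation; the neighbouring /g/ is constant.
The output [g] is identical to the trigger /g/ — every feature (place, manner, voicing) has been copied — so this is total assimilation.
The remaining alternations confirm this: /p/ → [d] before /d/; /p/ → [ɢ] before /ɢ/ — in each case the output is a copy of the following consonant.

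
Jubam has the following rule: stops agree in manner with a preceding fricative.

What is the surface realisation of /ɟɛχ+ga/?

The rule targets /g/ (voiced velar stop), which sits after the trigger /χ/ (fricative).
A voiced velar fricative is [ɣ], so the surface segment is [ɣ].

[ɟɛχɣa]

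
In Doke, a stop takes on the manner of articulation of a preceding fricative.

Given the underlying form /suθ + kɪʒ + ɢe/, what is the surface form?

[suθxɪʒʁe]

/k/ is a voiceless velar stop. The preceding trigger /θ/ is a fricative, so /k/ must become a fricative as well.
Changing only its manner to fricative gives [x] — the voiceless velar fricative.
At the second juncture, /ɢ/ likewise becomes [ʁ] adjacent to /ʒ/.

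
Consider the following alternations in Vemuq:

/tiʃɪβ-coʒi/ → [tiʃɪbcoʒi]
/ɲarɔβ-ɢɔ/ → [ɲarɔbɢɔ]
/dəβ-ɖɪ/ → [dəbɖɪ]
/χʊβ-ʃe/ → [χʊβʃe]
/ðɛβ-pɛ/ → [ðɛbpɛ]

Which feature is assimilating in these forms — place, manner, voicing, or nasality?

manner

Comparing underlying and surface forms, /β/ → [b] is the alternation; the neighbouring /c/ is constant.
/β/ is a fricative while /c/ is a stop; the output [b] is a stop, matching the trigger — so the feature that spreads is manner.
The same holds elsewhere in the data: /β/ → [b] before /ɢ/ (fricative → stop, matching a stop); /β/ → [b] before /ɖ/ (fricative → stop, matching a stop); /β/ → [b] before /p/ (fricative → stop, matching a stop) — only manner changes, and always toward the following segment.
Nothing changes in [χʊβʃe]: there the adjacent consonants already agree in manner (/β/ and /ʃ/ are both fricatives), so this form is consistent with the same rule.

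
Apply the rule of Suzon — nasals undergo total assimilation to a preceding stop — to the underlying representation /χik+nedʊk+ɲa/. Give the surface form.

/n/ is the segment targeted by the rule; it sits immediately after /k/, so it assimilates completely and surfaces as [k].
At the second juncture, /ɲ/ likewise becomes [k] adjacent to /k/.

[χikkedʊkka]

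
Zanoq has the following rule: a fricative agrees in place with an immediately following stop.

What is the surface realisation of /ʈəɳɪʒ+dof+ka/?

/ʒ/ is a voiced postalveolar fricative. The following trigger /d/ is alveolar, so /ʒ/ must become alveolar as well.
A voiced alveolar fricative is [z], so the surface segment is [z].
The same rule applies at the second boundary: /f/ → [x] next to /k/.

[ʈəɳɪzdoxka]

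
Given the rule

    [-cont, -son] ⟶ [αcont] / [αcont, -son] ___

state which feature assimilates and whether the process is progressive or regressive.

The rule copies [cont] (continuancy) from the environment onto the target stops; since [±cont] encodes the stop/fricative manner contrast, the assimilating dimension is manner.
The conditioning segment sits to the left of the focus bar, meaning the trigger precedes the segment that changes — progressive assimilation.

progressive manner assimilation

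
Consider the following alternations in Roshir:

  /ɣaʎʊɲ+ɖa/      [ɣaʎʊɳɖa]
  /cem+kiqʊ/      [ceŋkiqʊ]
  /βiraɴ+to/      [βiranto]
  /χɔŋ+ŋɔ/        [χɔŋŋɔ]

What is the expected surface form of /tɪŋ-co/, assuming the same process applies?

The data show regressive place assimilation: /ɲ/ → [ɳ] before /ɖ/; /m/ → [ŋ] before /k/; /ɴ/ → [n] before /t/. In each pair only place changes, matching the following consonant, while manner and voice stay constant.
Nothing changes in [χɔŋŋɔ]: there the adjacent consonants already agree in place (/ŋ/ and /ŋ/ are both velar), so this form is consistent with the same rule.
The rule targets /ŋ/ (voiced velar nasal), which sits before the trigger /c/ (palatal).
The voiced palatal nasal is [ɲ], so /ŋ/ → [ɲ].

[tɪɲco]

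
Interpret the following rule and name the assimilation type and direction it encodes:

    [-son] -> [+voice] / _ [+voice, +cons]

regressive voicing assimilation

The structural change is [+voice], and the conditioning segment [+voice, +cons] (a voiced consonant) is itself voiced, so the target comes to share the voicing of its neighbour — voicing assimilation.
The conditioning segment sits to the right of the focus bar, meaning the trigger follows the segment that changes — regressive assimilation.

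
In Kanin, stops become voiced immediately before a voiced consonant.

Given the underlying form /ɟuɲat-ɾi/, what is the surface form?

The rule targets /t/ (voiceless alveolar stop), which sits before the trigger /ɾ/ (voiced).
The voiced alveolar stop is [d], so /t/ → [d].

[ɟuɲadɾi]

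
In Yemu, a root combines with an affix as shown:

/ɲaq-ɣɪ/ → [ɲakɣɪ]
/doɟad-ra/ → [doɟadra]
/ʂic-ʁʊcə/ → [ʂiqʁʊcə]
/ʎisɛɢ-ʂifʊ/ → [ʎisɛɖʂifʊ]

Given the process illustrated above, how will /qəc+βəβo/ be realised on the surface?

The data show regressive place assimilation: /q/ → [k] before /ɣ/; /c/ → [q] before /ʁ/; /ɢ/ → [ɖ] before /ʂ/. In each pair only place changes, matching the following consonant, while manner and voice stay constant.
Nothing changes in [doɟadra]: there the adjacent consonants already agree in place (/d/ and /r/ are both alveolar), so this form is consistent with the same rule.
/c/ is a voiceless palatal stop. The following trigger /β/ is bilabial, so /c/ must become bilabial as well.
Changing only its place to bilabial gives [p] — the voiceless bilabial stop.

[qəpβəβo]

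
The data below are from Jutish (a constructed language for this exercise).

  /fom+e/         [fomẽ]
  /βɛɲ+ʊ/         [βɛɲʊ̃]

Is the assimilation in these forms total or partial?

partial assimilation

The vowel /e/ surfaces as nasalised [ẽ] next to the preceding nasal /m/ — it has acquired the [+nasal] feature of its neighbour.
The other form shows the same pattern: /ʊ/ → [ʊ̃] after /ɲ/ — each time a vowel is nasalised next to a preceding nasal.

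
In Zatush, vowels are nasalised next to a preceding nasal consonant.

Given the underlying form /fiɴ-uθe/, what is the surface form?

[fiɴũθe]

/u/ sits next to the nasal /ɴ/ and is therefore nasalised to [ũ].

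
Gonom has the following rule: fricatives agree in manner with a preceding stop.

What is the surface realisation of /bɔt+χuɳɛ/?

[bɔtquɳɛ]

The rule targets /χ/ (voiceless uvular fricative), which sits after the trigger /t/ (stop).
A voiceless uvular stop is [q], so the surface segment is [q].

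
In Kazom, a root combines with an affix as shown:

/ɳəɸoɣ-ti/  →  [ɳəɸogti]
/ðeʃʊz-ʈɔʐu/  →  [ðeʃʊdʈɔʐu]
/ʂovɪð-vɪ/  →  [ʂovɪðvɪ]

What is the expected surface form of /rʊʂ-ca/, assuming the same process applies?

The data show regressive manner assimilation: /ɣ/ → [g] before /t/; /z/ → [d] before /ʈ/. In each pair only manner changes, matching the following consonant, while place and voice stay constant.
Nothing changes in [ʂovɪðvɪ]: there the adjacent consonants already agree in manner (/ð/ and /v/ are both fricatives), so this form is consistent with the same rule.
The rule targets /ʂ/ (voiceless retroflex fricative), which sits before the trigger /c/ (stop).
The voiceless retroflex stop is [ʈ], so /ʂ/ → [ʈ].

[rʊʈca]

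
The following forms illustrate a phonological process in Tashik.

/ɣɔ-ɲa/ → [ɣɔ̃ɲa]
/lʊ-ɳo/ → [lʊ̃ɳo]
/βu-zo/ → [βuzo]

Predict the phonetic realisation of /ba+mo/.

The data show regressive nasality assimilation (vowel nasalisation): /ɔ/ → [ɔ̃] before /ɲ/; /ʊ/ → [ʊ̃] before /ɳ/ — a vowel is nasalised by an immediately following nasal consonant.
No change occurs in [βuzo] because the vowel at the boundary is adjacent to an oral consonant, not a nasal (/u/ next to /z/).
The vowel /a/ is adjacent to the following nasal /m/, so it acquires [+nasal] and surfaces as [ã].

[bãmo]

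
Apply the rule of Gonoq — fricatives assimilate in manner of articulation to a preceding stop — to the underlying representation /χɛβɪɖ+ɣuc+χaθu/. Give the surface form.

/ɣ/ is a voiced velar fricative. The preceding trigger /ɖ/ is a stop, so /ɣ/ must become a stop as well.
Changing only its manner to stop gives [g] — the voiced velar stop.
At the second juncture, /χ/ likewise becomes [q] adjacent to /c/.

[χɛβɪɖgucqaθu]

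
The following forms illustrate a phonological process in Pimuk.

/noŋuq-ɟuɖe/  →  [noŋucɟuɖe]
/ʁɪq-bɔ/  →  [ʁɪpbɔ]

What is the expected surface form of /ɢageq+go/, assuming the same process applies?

[ɢagekgo]

The data show regressive place assimilation: /q/ → [c] before /ɟ/; /q/ → [p] before /b/. In each pair only place changes, matching the following consonant, while manner and voice stay constant.
/q/ is a voiceless uvular stop. The following trigger /g/ is velar, so /q/ must become velar as well.
A voiceless velar stop is [k], so the surface segment is [k].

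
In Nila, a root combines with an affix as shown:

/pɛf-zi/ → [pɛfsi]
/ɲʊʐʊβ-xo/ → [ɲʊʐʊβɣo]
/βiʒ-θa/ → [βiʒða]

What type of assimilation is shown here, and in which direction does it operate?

The segment that alternates is /z/, which surfaces as [s] when adjacent to /f/.
/z/ is voiced while /f/ is voiceless; the output [s] is voiceless, matching the trigger — so the feature that spreads is voicing.
Place and manner are unchanged, so the assimilation is partial, not total.
The same holds elsewhere in the data: /x/ → [ɣ] after /β/ (voiceless → voiced, matching voiced); /θ/ → [ð] after /ʒ/ (voiceless → voiced, matching voiced) — only voicing changes, and always toward the preceding segment.
Since the segment that changes follows the conditioning segment, the assimilation is progressive.

progressive voicing assimilation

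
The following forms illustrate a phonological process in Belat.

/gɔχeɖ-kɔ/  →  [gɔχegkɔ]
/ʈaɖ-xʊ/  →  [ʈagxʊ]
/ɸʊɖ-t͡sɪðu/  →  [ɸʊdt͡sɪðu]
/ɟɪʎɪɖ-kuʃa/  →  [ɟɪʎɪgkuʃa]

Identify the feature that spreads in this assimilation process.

place

Underlying /ɖ/ is realised as [g] next to /k/; /k/ itself does not change.
The change retroflex → velar matches the place of the following /k/, identifying this as place assimilation.
The other alternating forms pattern the same way: /ɖ/ → [g] before /x/ (retroflex → velar, matching velar); /ɖ/ → [d] before /t͡s/ (retroflex → alveolar, matching alveolar) — only place changes, and always toward the following segment.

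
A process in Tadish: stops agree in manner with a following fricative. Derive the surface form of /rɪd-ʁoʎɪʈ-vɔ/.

/d/ is a voiced alveolar stop. The following trigger /ʁ/ is a fricative, so /d/ must become a fricative as well.
A voiced alveolar fricative is [z], so the surface segment is [z].
At the second juncture, /ʈ/ likewise becomes [ʂ] adjacent to /v/.

[rɪzʁoʎɪʂvɔ]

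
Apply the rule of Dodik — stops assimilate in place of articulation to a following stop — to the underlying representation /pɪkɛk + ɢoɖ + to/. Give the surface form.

[pɪkɛqɢodto]

The rule targets /k/ (voiceless velar stop), which sits before the trigger /ɢ/ (uvular).
The voiceless uvular stop is [q], so /k/ → [q].
The same rule applies at the second boundary: /ɖ/ → [d] next to /t/.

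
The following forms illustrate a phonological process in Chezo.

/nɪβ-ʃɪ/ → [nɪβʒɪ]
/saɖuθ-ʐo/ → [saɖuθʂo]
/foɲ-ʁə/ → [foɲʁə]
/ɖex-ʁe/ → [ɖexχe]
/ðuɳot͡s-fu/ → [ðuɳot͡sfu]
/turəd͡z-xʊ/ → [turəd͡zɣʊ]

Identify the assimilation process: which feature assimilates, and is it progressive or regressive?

Underlying /ʃ/ is realised as [ʒ] next to /β/; /β/ itself does not change.
/ʃ/ is voiceless while /β/ is voiced; the output [ʒ] is voiced, matching the trigger — so the feature that spreads is voicing.
Place and manner are unchanged, so the assimilation is partial, not total.
The other alternating forms pattern the same way: /ʐ/ → [ʂ] after /θ/ (voiced → voiceless, matching voiceless); /ʁ/ → [χ] after /x/ (voiced → voiceless, matching voiceless); /x/ → [ɣ] after /d͡z/ (voiceless → voiced, matching voiced) — only voicing changes, and always toward the preceding segment.
No alternation appears in [foɲʁə], [ðuɳot͡sfu]: there the adjacent consonants already agree in voicing (/ʁ/ and /ɲ/ are both voiced; /f/ and /t͡s/ are both voiceless), so these forms are consistent with the same rule.
Since the segment that changes follows the conditioning segment, the assimilation is progressive.

progressive voicing assimilation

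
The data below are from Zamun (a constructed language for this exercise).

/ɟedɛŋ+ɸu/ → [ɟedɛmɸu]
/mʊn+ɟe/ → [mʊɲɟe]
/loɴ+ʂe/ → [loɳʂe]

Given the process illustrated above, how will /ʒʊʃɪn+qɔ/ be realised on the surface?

The data show regressive place assimilation: /ŋ/ → [m] before /ɸ/; /n/ → [ɲ] before /ɟ/; /ɴ/ → [ɳ] before /ʂ/. In each pair only place changes, matching the following consonant, while manner and voice stay constant.
/n/ is a voiced alveolar nasal. The following trigger /q/ is uvular, so /n/ must become uvular as well.
Changing only its place to uvular gives [ɴ] — the voiced uvular nasal.

[ʒʊʃɪɴqɔ]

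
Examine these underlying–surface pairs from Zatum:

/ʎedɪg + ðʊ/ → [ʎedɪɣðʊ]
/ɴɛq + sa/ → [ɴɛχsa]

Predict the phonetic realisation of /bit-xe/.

[bisxe]

The data show regressive manner assimilation: /g/ → [ɣ] before /ð/; /q/ → [χ] before /s/. In each pair only manner changes, matching the following consonant, while place and voice stay constant.
/t/ is a voiceless alveolar stop. The following trigger /x/ is a fricative, so /t/ must become a fricative as well.
Changing only its manner to fricative gives [s] — the voiceless alveolar fricative.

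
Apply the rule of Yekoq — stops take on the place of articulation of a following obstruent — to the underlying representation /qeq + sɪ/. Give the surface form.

The rule targets /q/ (voiceless uvular stop), which sits before the trigger /s/ (alveolar).
The voiceless alveolar stop is [t], so /q/ → [t].

[qetsɪ]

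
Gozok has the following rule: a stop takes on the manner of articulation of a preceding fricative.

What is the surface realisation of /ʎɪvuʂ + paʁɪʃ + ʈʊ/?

The rule targets /p/ (voiceless bilabial stop), which sits after the trigger /ʂ/ (fricative).
Changing only its manner to fricative gives [ɸ] — the voiceless bilabial fricative.
The same rule applies at the second boundary: /ʈ/ → [ʂ] next to /ʃ/.

[ʎɪvuʂɸaʁɪʃʂʊ]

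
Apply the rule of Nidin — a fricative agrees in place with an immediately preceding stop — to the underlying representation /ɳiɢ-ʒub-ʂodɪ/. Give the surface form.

/ʒ/ is a voiced postalveolar fricative. The preceding trigger /ɢ/ is uvular, so /ʒ/ must become uvular as well.
Changing only its place to uvular gives [ʁ] — the voiced uvular fricative.
The same rule applies at the second boundary: /ʂ/ → [ɸ] next to /b/.

[ɳiɢʁubɸodɪ]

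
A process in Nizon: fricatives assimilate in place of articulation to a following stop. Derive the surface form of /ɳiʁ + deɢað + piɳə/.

/ʁ/ is a voiced uvular fricative. The following trigger /d/ is alveolar, so /ʁ/ must become alveolar as well.
The voiced alveolar fricative is [z], so /ʁ/ → [z].
The same rule applies at the second boundary: /ð/ → [β] next to /p/.

[ɳizdeɢaβpiɳə]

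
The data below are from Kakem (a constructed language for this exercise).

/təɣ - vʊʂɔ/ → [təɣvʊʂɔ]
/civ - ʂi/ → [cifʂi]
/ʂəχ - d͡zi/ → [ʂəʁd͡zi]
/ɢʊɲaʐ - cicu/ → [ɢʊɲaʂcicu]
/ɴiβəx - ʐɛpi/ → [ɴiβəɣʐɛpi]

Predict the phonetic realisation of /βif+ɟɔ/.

The data show regressive voicing assimilation: /v/ → [f] before /ʂ/; /χ/ → [ʁ] before /d͡z/; /ʐ/ → [ʂ] before /c/; /x/ → [ɣ] before /ʐ/. In each pair only voicing changes, matching the following consonant, while place and manner stay constant.
No alternation appears in [təɣvʊʂɔ]: there the adjacent consonants already agree in voicing (/ɣ/ and /v/ are both voiced), so this form is consistent with the same rule.
The rule targets /f/ (voiceless labiodental fricative), which sits before the trigger /ɟ/ (voiced).
Changing only its voicing to voiced gives [v] — the voiced labiodental fricative.

[βivɟɔ]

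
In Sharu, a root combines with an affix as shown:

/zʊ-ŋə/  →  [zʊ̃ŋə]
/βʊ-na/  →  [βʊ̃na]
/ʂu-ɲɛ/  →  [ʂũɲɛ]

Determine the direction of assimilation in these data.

The vowel /ʊ/ surfaces as nasalised [ʊ̃] next to the following nasal /ŋ/ — it has acquired the [+nasal] feature of its neighbour.
Likewise in the remaining data: /ʊ/ → [ʊ̃] before /n/; /u/ → [ũ] before /ɲ/ — each time a vowel is nasalised next to a following nasal.
Because the conditioning nasal is to the right of the vowel that changes, the process is regressive (anticipatory).

regressive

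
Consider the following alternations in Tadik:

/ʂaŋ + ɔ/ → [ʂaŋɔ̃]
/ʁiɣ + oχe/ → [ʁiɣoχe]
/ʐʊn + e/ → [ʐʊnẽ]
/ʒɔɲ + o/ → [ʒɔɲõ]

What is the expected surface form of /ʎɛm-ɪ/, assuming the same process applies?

The data show progressive nasality assimilation (vowel nasalisation): /ɔ/ → [ɔ̃] after /ŋ/; /e/ → [ẽ] after /n/; /o/ → [õ] after /ɲ/ — a vowel is nasalised by an immediately preceding nasal consonant.
No change occurs in [ʁiɣoχe] because the vowel at the boundary is adjacent to an oral consonant, not a nasal (/o/ next to /ɣ/).
/ɪ/ sits next to the nasal /m/ and is therefore nasalised to [ɪ̃].

[ʎɛmɪ̃]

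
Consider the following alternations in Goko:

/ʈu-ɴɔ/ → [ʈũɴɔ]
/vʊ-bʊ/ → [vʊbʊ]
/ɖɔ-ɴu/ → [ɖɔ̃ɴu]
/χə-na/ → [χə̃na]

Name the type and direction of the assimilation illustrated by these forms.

regressive nasality assimilation (vowel nasalisation)

The vowel /u/ surfaces as nasalised [ũ] next to the following nasal /ɴ/ — it has acquired the [+nasal] feature of its neighbour.
The other forms show the same pattern: /ɔ/ → [ɔ̃] before /ɴ/; /ə/ → [ə̃] before /n/ — each time a vowel is nasalised next to a following nasal.
No change occurs in [vʊbʊ] because the vowel at the boundary is adjacent to an oral consonant, not a nasal (/ʊ/ next to /b/).
Because the conditioning nasal is to the right of the vowel that changes, the process is regressive (anticipatory).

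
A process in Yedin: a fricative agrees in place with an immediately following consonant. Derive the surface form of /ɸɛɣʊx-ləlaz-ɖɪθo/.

/x/ is a voiceless velar fricative. The following trigger /l/ is alveolar, so /x/ must become alveolar as well.
The voiceless alveolar fricative is [s], so /x/ → [s].
The same rule applies at the second boundary: /z/ → [ʐ] next to /ɖ/.

[ɸɛɣʊsləlaʐɖɪθo]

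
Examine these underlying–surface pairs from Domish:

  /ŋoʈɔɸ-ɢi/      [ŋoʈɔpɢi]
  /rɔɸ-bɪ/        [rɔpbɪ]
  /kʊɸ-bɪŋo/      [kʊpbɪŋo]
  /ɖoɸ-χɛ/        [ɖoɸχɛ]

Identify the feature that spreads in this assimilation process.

manner

Comparing underlying and surface forms, /ɸ/ → [p] is the alternation; the neighbouring /ɢ/ is constant.
The change fricative → stop matches the manner of the following /ɢ/, identifying this as manner assimilation.
The same holds elsewhere in the data: /ɸ/ → [p] before /b/ (fricative → stop, matching a stop) — only manner changes, and always toward the following segment.
Nothing changes in [ɖoɸχɛ]: there the adjacent consonants already agree in manner (/ɸ/ and /χ/ are both fricatives), so this form is consistent with the same rule.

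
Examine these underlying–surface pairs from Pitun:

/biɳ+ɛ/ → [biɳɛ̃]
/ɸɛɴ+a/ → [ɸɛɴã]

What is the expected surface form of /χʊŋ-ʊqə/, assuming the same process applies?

[χʊŋʊ̃qə]

The data show progressive nasality assimilation (vowel nasalisation): /ɛ/ → [ɛ̃] after /ɳ/; /a/ → [ã] after /ɴ/ — a vowel is nasalised by an immediately preceding nasal consonant.
/ʊ/ sits next to the nasal /ŋ/ and is therefore nasalised to [ʊ̃].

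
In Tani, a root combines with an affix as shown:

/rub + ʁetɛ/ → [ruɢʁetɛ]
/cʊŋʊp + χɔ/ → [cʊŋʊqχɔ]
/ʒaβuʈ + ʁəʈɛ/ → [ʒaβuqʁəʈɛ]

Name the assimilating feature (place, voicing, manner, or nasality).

place

The segment that alternates is /b/, which surfaces as [ɢ] when adjacent to /ʁ/.
The change bilabial → uvular matches the place of the following /ʁ/, identifying this as place assimilation.
The same holds elsewhere in the data: /p/ → [q] before /χ/ (bilabial → uvular, matching uvular); /ʈ/ → [q] before /ʁ/ (retroflex → uvular, matching uvular) — only place changes, and always toward the following segment.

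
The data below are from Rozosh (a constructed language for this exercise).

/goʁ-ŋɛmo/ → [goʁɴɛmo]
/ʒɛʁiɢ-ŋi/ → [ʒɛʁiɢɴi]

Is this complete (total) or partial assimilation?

The segment that alternates is /ŋ/, which surfaces as [ɴ] when adjacent to /ʁ/.
/ŋ/ is velar while /ʁ/ is uvular; the output [ɴ] is uvular, matching the trigger — so the feature that spreads is place.
Manner and voice are unchanged, so the assimilation is partial, not total.
The other alternating form patterns the same way: /ŋ/ → [ɴ] after /ɢ/ (velar → uvular, matching uvular) — only place changes, and always toward the preceding segment.

partial assimilation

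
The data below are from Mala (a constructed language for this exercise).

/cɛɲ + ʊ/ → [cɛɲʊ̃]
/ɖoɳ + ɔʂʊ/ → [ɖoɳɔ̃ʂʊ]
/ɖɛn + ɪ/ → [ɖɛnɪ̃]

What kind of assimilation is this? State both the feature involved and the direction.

The vowel /ʊ/ surfaces as nasalised [ʊ̃] next to the preceding nasal /ɲ/ — it has acquired the [+nasal] feature of its neighbour.
Likewise in the remaining data: /ɔ/ → [ɔ̃] after /ɳ/; /ɪ/ → [ɪ̃] after /n/ — each time a vowel is nasalised next to a preceding nasal.
Because the conditioning nasal is to the left of the vowel that changes, the process is progressive (perseverative).

progressive nasality assimilation (vowel nasalisation)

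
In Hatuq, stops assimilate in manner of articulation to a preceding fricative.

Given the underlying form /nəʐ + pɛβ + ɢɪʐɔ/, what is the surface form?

[nəʐɸɛβʁɪʐɔ]

/p/ is a voiceless bilabial stop. The preceding trigger /ʐ/ is a fricative, so /p/ must become a fricative as well.
The voiceless bilabial fricative is [ɸ], so /p/ → [ɸ].
The same rule applies at the second boundary: /ɢ/ → [ʁ] next to /β/.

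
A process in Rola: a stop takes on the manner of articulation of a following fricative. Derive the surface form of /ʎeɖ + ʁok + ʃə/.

The rule targets /ɖ/ (voiced retroflex stop), which sits before the trigger /ʁ/ (fricative).
Changing only its manner to fricative gives [ʐ] — the voiced retroflex fricative.
At the second juncture, /k/ likewise becomes [x] adjacent to /ʃ/.

[ʎeʐʁoxʃə]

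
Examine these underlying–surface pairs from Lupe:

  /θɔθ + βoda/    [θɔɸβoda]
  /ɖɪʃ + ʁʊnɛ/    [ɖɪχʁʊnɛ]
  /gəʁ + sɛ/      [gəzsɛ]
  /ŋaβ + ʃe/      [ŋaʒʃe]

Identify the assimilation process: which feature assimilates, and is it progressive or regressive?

regressive place assimilation

Comparing underlying and surface forms, /θ/ → [ɸ] is the alternation; the neighbouring /β/ is constant.
/θ/ is dental while /β/ is bilabial; the output [ɸ] is bilabial, matching the trigger — so the feature that spreads is place.
Manner and voice are unchanged, so the assimilation is partial, not total.
The other alternating forms pattern the same way: /ʃ/ → [χ] before /ʁ/ (postalveolar → uvular, matching uvular); /ʁ/ → [z] before /s/ (uvular → alveolar, matching alveolar); /β/ → [ʒ] before /ʃ/ (bilabial → postalveolar, matching postalveolar) — only place changes, and always toward the following segment.
The trigger is the following segment, so the direction is regressive (anticipatory).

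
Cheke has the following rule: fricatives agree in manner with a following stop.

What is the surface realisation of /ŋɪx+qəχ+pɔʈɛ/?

[ŋɪkqəqpɔʈɛ]

The rule targets /x/ (voiceless velar fricative), which sits before the trigger /q/ (stop).
The voiceless velar stop is [k], so /x/ → [k].
The same rule applies at the second boundary: /χ/ → [q] next to /p/.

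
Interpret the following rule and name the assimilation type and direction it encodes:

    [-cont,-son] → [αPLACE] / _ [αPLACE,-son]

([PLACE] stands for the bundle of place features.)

regressive place assimilation

The rule copies the place features (abbreviated [PLACE]) from the environment onto the target, so the assimilating feature is place.
Since the environment is written after the underscore, the trigger follows the target; the direction is regressive.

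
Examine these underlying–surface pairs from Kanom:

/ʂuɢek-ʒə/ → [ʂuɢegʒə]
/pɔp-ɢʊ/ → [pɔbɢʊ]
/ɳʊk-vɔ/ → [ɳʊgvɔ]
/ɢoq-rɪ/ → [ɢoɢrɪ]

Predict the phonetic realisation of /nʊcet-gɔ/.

The data show regressive voicing assimilation: /k/ → [g] before /ʒ/; /p/ → [b] before /ɢ/; /k/ → [g] before /v/; /q/ → [ɢ] before /r/. In each pair only voicing changes, matching the following consonant, while place and manner stay constant.
/t/ is a voiceless alveolar stop. The following trigger /g/ is voiced, so /t/ must become voiced as well.
A voiced alveolar stop is [d], so the surface segment is [d].

[nʊcedgɔ]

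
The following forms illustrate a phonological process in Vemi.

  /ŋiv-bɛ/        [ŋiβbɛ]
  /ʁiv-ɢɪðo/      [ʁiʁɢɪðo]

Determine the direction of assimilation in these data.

Underlying /v/ is realised as [β] next to /b/; /b/ itself does not change.
/v/ is labiodental while /b/ is bilabial; the output [β] is bilabial, matching the trigger — so the feature that spreads is place.
Checking the remaining alternation: /v/ → [ʁ] before /ɢ/ (labiodental → uvular, matching uvular) — only place changes, and always toward the following segment.
Since the segment that changes precedes the conditioning segment, the assimilation is regressive.

regressive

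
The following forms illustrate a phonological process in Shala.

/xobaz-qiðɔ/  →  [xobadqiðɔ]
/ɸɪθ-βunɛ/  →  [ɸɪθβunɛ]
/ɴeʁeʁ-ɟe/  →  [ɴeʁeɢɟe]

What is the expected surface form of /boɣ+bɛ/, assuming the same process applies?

The data show regressive manner assimilation: /z/ → [d] before /q/; /ʁ/ → [ɢ] before /ɟ/. In each pair only manner changes, matching the following consonant, while place and voice stay constant.
Nothing changes in [ɸɪθβunɛ]: there the adjacent consonants already agree in manner (/θ/ and /β/ are both fricatives), so this form is consistent with the same rule.
/ɣ/ is a voiced velar fricative. The following trigger /b/ is a stop, so /ɣ/ must become a stop as well.
A voiced velar stop is [g], so the surface segment is [g].

[bogbɛ]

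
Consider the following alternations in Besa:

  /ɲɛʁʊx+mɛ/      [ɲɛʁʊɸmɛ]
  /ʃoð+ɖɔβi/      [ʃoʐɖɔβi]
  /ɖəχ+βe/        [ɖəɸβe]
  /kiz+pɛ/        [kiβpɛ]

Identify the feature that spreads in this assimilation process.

place

Comparing underlying and surface forms, /x/ → [ɸ] is the alternation; the neighbouring /m/ is constant.
The change velar → bilabial matches the place of the following /m/, identifying this as place assimilation.
The same holds elsewhere in the data: /ð/ → [ʐ] before /ɖ/ (dental → retroflex, matching retroflex); /χ/ → [ɸ] before /β/ (uvular → bilabial, matching bilabial); /z/ → [β] before /p/ (alveolar → bilabial, matching bilabial) — only place changes, and always toward the following segment.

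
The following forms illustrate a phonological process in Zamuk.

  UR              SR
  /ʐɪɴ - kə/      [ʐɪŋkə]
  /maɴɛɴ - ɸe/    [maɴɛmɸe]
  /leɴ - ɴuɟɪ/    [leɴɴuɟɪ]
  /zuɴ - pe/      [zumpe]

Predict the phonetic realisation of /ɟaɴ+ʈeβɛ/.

The data show regressive place assimilation: /ɴ/ → [ŋ] before /k/; /ɴ/ → [m] before /ɸ/; /ɴ/ → [m] before /p/. In each pair only place changes, matching the following consonant, while manner and voice stay constant.
Nothing changes in [leɴɴuɟɪ]: there the adjacent consonants already agree in place (/ɴ/ and /ɴ/ are both uvular), so this form is consistent with the same rule.
/ɴ/ is a voiced uvular nasal. The following trigger /ʈ/ is retroflex, so /ɴ/ must become retroflex as well.
The voiced retroflex nasal is [ɳ], so /ɴ/ → [ɳ].

[ɟaɳʈeβɛ]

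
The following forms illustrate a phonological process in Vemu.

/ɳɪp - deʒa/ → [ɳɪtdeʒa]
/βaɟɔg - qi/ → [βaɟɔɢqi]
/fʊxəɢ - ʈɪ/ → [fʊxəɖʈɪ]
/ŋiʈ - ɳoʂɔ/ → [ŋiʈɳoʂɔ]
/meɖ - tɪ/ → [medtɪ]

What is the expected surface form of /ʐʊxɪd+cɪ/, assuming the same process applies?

[ʐʊxɪɟcɪ]

The data show regressive place assimilation: /p/ → [t] before /d/; /g/ → [ɢ] before /q/; /ɢ/ → [ɖ] before /ʈ/; /ɖ/ → [d] before /t/. In each pair only place changes, matching the following consonant, while manner and voice stay constant.
No alternation appears in [ŋiʈɳoʂɔ]: there the adjacent consonants already agree in place (/ʈ/ and /ɳ/ are both retroflex), so this form is consistent with the same rule.
The rule targets /d/ (voiced alveolar stop), which sits before the trigger /c/ (palatal).
The voiced palatal stop is [ɟ], so /d/ → [ɟ].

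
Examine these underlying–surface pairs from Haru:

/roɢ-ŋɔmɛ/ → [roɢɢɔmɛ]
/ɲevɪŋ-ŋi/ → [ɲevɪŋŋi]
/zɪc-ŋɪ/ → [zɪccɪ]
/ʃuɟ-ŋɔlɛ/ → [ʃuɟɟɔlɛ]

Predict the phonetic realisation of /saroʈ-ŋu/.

[saroʈʈu]

The data show progressive total assimilation (/ŋ/ → [ɢ] after /ɢ/; /ŋ/ → [c] after /c/; /ŋ/ → [ɟ] after /ɟ/): in every case the target segment becomes identical to its preceding neighbour, copying more than a single feature.
In [ɲevɪŋŋi] the two consonants at the boundary are already identical (/ŋ/ + /ŋ/), so the rule applies vacuously and nothing changes.
/ŋ/ is the segment targeted by the rule; it sits immediately after /ʈ/, so it assimilates completely and surfaces as [ʈ].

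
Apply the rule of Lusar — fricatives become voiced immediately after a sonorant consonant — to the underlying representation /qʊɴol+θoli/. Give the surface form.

[qʊɴolðoli]

The rule targets /θ/ (voiceless dental fricative), which sits after the trigger /l/ (voiced).
Changing only its voicing to voiced gives [ð] — the voiced dental fricative.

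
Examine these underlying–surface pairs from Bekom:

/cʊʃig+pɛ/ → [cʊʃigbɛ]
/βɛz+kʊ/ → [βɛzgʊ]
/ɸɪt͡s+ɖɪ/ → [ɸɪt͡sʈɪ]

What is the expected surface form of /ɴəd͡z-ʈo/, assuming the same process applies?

The data show progressive voicing assimilation: /p/ → [b] after /g/; /k/ → [g] after /z/; /ɖ/ → [ʈ] after /t͡s/. In each pair only voicing changes, matching the preceding consonant, while place and manner stay constant.
The rule targets /ʈ/ (voiceless retroflex stop), which sits after the trigger /d͡z/ (voiced).
The voiced retroflex stop is [ɖ], so /ʈ/ → [ɖ].

[ɴəd͡zɖo]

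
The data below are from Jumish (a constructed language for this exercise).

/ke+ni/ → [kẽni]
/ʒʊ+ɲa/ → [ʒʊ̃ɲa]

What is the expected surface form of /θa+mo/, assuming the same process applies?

[θãmo]

The data show regressive nasality assimilation (vowel nasalisation): /e/ → [ẽ] before /n/; /ʊ/ → [ʊ̃] before /ɲ/ — a vowel is nasalised by an immediately following nasal consonant.
The vowel /a/ is adjacent to the following nasal /m/, so it acquires [+nasal] and surfaces as [ã].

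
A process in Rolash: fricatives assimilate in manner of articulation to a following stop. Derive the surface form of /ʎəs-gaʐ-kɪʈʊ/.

[ʎətgaɖkɪʈʊ]

/s/ is a voiceless alveolar fricative. The following trigger /g/ is a stop, so /s/ must become a stop as well.
The voiceless alveolar stop is [t], so /s/ → [t].
At the second juncture, /ʐ/ likewise becomes [ɖ] adjacent to /k/.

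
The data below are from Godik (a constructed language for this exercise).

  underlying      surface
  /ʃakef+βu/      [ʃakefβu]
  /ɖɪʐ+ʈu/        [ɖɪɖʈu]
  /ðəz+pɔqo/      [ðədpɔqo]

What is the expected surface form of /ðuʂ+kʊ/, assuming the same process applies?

The data show regressive manner assimilation: /ʐ/ → [ɖ] before /ʈ/; /z/ → [d] before /p/. In each pair only manner changes, matching the following consonant, while place and voice stay constant.
Nothing changes in [ʃakefβu]: there the adjacent consonants already agree in manner (/f/ and /β/ are both fricatives), so this form is consistent with the same rule.
The rule targets /ʂ/ (voiceless retroflex fricative), which sits before the trigger /k/ (stop).
Changing only its manner to stop gives [ʈ] — the voiceless retroflex stop.

[ðuʈkʊ]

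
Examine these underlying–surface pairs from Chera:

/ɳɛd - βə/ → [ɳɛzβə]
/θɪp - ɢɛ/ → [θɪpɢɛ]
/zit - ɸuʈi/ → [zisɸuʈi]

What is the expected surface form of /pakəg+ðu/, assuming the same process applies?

[pakəɣðu]

The data show regressive manner assimilation: /d/ → [z] before /β/; /t/ → [s] before /ɸ/. In each pair only manner changes, matching the following consonant, while place and voice stay constant.
Nothing changes in [θɪpɢɛ]: there the adjacent consonants already agree in manner (/p/ and /ɢ/ are both stops), so this form is consistent with the same rule.
/g/ is a voiced velar stop. The following trigger /ð/ is a fricative, so /g/ must become a fricative as well.
Changing only its manner to fricative gives [ɣ] — the voiced velar fricative.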